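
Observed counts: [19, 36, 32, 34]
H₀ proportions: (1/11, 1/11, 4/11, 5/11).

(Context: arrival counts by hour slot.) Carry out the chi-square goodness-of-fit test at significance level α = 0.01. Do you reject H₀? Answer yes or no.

reject H₀: yes

n = 121; E_i = n·p_i = [11.00, 11.00, 44.00, 55.00]
χ² = (19−11.00)²/11.00 + (36−11.00)²/11.00 + (32−44.00)²/44.00 + (34−55.00)²/55.00 = 73.9273
df = 3
p-value (upper-tail) = 0.00000
At α=0.01: p < α → reject H₀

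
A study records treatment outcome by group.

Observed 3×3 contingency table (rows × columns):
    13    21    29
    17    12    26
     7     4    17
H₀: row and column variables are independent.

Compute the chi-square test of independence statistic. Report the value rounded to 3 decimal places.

Row totals [63, 55, 28], col totals [37, 37, 72], n=146
χ² = (13−15.97)²/15.97 + (21−15.97)²/15.97 + (29−31.07)²/31.07 + (17−13.94)²/13.94 + (12−13.94)²/13.94 + (26−27.12)²/27.12 + (7−7.10)²/7.10 + (4−7.10)²/7.10 + (17−13.81)²/13.81 = 5.3544
df = 4

test statistic = 5.354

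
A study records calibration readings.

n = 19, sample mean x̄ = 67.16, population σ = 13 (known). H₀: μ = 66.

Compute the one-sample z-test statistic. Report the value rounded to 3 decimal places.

test statistic = 0.389

SE = σ/√n = 13/√19 = 2.9824
z = (x̄−μ₀)/SE = (67.16−66)/2.9824 = 0.3889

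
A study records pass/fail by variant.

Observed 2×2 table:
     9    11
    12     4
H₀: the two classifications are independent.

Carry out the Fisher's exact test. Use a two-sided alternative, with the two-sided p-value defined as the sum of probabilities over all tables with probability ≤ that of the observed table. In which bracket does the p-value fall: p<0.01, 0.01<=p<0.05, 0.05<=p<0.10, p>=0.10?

Margins: r₁=20, r₂=16, c₁=21, c₂=15, n=36
p_obs = C(20,9)·C(16,12)/C(36,21); sum pmf over tables with pmf ≤ p_obs
p-value (two-sided) = 0.09585
→ bracket: 0.05<=p<0.10

p-value bracket: 0.05<=p<0.10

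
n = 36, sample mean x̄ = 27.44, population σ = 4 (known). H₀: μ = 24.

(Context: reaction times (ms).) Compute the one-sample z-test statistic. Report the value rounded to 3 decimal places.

test statistic = 5.160

SE = σ/√n = 4/√36 = 0.6667
z = (x̄−μ₀)/SE = (27.44−24)/0.6667 = 5.1600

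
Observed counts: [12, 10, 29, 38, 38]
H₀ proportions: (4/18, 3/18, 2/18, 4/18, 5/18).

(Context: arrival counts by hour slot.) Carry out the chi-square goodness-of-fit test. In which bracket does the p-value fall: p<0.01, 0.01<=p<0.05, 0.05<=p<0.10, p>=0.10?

p-value bracket: p<0.01

n = 127; E_i = n·p_i = [28.22, 21.17, 14.11, 28.22, 35.28]
χ² = (12−28.22)²/28.22 + (10−21.17)²/21.17 + (29−14.11)²/14.11 + (38−28.22)²/28.22 + (38−35.28)²/35.28 = 34.5228
df = 4
p-value (upper-tail) = 0.00000
→ bracket: p<0.01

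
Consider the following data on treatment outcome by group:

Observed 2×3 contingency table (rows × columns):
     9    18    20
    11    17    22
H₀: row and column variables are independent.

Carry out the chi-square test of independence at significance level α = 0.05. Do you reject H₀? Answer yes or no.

reject H₀: no

Row totals [47, 50], col totals [20, 35, 42], n=97
χ² = (9−9.69)²/9.69 + (18−16.96)²/16.96 + (20−20.35)²/20.35 + (11−10.31)²/10.31 + (17−18.04)²/18.04 + (22−21.65)²/21.65 = 0.2312
df = 2
p-value (upper-tail) = 0.89081
At α=0.05: p ≥ α → fail to reject H₀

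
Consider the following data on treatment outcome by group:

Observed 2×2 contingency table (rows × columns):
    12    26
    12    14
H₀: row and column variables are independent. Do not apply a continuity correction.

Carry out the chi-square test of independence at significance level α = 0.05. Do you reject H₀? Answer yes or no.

Row totals [38, 26], col totals [24, 40], n=64
χ² = (12−14.25)²/14.25 + (26−23.75)²/23.75 + (12−9.75)²/9.75 + (14−16.25)²/16.25 = 1.3992
df = 1
p-value (upper-tail) = 0.23686
At α=0.05: p ≥ α → fail to reject H₀

reject H₀: no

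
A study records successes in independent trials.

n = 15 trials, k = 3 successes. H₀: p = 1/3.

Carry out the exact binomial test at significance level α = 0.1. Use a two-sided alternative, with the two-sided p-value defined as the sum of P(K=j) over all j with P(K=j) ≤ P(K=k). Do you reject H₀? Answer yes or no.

reject H₀: no

Exact binomial: n=15, k=3, p₀=1/3=0.3333
P(X=j) = C(n,j)·p₀^j·(1−p₀)^(n−j); p = Σ P(X=j) over j with P(X=j) ≤ P(X=3)
p-value (two-sided) = 0.41228
At α=0.1: p ≥ α → fail to reject H₀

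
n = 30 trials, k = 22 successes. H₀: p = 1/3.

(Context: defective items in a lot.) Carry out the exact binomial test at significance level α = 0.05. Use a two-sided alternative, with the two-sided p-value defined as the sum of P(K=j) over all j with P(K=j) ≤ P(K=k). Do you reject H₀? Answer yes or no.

Exact binomial: n=30, k=22, p₀=1/3=0.3333
P(X=j) = C(n,j)·p₀^j·(1−p₀)^(n−j); p = Σ P(X=j) over j with P(X=j) ≤ P(X=22)
p-value (two-sided) = 0.00001
At α=0.05: p < α → reject H₀

reject H₀: yes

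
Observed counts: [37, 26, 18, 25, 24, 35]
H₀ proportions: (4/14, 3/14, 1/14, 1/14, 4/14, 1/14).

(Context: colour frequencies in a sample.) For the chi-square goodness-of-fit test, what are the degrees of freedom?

degrees of freedom = 5

df = k − 1 = 6 − 1 = 5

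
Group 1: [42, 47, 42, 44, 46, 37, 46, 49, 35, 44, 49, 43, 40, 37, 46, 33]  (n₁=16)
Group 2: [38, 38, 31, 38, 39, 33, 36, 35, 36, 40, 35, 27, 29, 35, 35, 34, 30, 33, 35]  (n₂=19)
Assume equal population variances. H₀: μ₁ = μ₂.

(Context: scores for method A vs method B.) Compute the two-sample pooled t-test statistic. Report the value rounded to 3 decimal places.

test statistic = 5.585

x̄₁=42.500, s₁=4.899, n₁=16
x̄₂=34.579, s₂=3.469, n₂=19
s_p² = [15·4.899² + 18·3.469²]/33 = 17.4737
SE = √(s_p²·(1/16+1/19)) = 1.4184
t = (42.500−34.579)/1.4184 = 5.5846
df = 33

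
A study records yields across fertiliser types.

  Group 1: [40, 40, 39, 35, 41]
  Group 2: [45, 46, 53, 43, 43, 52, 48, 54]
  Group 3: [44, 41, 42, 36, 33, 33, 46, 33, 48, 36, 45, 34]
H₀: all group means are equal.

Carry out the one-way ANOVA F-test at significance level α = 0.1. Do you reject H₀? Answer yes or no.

reject H₀: yes

Group means [39.00, 48.00, 39.25], grand mean 42.000
SSB = Σnᵢ(x̄ᵢ−x̄)² = 423.750; SSW = ΣΣ(x−x̄ᵢ)² = 516.250
MSB = 423.750/2 = 211.8750; MSW = 516.250/22 = 23.4659
F = MSB/MSW = 9.0291
df = (2, 22)
p-value (upper-tail) = 0.00137
At α=0.1: p < α → reject H₀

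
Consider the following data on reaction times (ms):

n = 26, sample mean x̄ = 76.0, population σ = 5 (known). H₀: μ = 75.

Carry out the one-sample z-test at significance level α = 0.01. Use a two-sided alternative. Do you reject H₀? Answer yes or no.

reject H₀: no

SE = σ/√n = 5/√26 = 0.9806
z = (x̄−μ₀)/SE = (76.0−75)/0.9806 = 1.0198
p-value (two-sided) = 0.30782
At α=0.01: p ≥ α → fail to reject H₀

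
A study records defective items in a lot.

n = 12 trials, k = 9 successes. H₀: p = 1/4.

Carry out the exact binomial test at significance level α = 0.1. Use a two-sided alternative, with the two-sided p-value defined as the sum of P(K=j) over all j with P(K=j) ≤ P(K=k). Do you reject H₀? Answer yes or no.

Exact binomial: n=12, k=9, p₀=1/4=0.2500
P(X=j) = C(n,j)·p₀^j·(1−p₀)^(n−j); p = Σ P(X=j) over j with P(X=j) ≤ P(X=9)
p-value (two-sided) = 0.00039
At α=0.1: p < α → reject H₀

reject H₀: yes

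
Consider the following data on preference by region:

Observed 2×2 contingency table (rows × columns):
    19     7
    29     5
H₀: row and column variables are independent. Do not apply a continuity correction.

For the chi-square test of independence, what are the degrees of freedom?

degrees of freedom = 1

df = (r−1)(c−1) = (2−1)·(2−1) = 1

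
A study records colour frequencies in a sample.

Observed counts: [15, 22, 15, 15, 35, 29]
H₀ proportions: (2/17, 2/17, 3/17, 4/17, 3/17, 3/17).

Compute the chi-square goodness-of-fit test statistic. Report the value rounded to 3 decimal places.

test statistic = 21.405

n = 131; E_i = n·p_i = [15.41, 15.41, 23.12, 30.82, 23.12, 23.12]
χ² = (15−15.41)²/15.41 + (22−15.41)²/15.41 + (15−23.12)²/23.12 + (15−30.82)²/30.82 + (35−23.12)²/23.12 + (29−23.12)²/23.12 = 21.4052
df = 5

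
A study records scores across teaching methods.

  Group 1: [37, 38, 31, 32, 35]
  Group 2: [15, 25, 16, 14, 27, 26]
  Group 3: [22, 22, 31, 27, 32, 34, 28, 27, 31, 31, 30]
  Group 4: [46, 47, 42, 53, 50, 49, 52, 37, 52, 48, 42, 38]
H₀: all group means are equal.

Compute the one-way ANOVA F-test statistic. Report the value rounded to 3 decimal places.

Group means [34.60, 20.50, 28.64, 46.33], grand mean 34.324
SSB = Σnᵢ(x̄ᵢ−x̄)² = 3233.529; SSW = ΣΣ(x−x̄ᵢ)² = 701.912
MSB = 3233.529/3 = 1077.8430; MSW = 701.912/30 = 23.3971
F = MSB/MSW = 46.0674
df = (3, 30)

test statistic = 46.067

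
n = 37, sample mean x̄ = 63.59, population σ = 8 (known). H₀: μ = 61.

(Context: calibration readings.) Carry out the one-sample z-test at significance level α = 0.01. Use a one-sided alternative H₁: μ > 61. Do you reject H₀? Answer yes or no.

reject H₀: no

SE = σ/√n = 8/√37 = 1.3152
z = (x̄−μ₀)/SE = (63.59−61)/1.3152 = 1.9693
p-value (one-sided, H₁ greater) = 0.02446
At α=0.01: p ≥ α → fail to reject H₀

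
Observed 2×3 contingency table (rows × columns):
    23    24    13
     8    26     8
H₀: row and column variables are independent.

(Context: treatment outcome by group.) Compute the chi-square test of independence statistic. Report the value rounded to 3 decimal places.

test statistic = 5.524

Row totals [60, 42], col totals [31, 50, 21], n=102
χ² = (23−18.24)²/18.24 + (24−29.41)²/29.41 + (13−12.35)²/12.35 + (8−12.76)²/12.76 + (26−20.59)²/20.59 + (8−8.65)²/8.65 = 5.5241
df = 2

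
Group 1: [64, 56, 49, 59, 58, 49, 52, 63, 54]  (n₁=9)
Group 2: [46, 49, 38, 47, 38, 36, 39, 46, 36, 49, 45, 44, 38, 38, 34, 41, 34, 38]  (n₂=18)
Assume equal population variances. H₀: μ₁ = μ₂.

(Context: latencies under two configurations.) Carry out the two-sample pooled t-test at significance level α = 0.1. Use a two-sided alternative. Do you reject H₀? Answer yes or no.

x̄₁=56.000, s₁=5.523, n₁=9
x̄₂=40.889, s₂=5.063, n₂=18
s_p² = [8·5.523² + 17·5.063²]/25 = 27.1911
SE = √(s_p²·(1/9+1/18)) = 2.1288
t = (56.000−40.889)/2.1288 = 7.0984
df = 25
p-value (two-sided) = 0.00000
At α=0.1: p < α → reject H₀

reject H₀: yes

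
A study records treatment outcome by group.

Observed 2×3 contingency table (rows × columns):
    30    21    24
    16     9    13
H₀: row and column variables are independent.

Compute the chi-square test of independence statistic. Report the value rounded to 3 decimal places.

test statistic = 0.242

Row totals [75, 38], col totals [46, 30, 37], n=113
χ² = (30−30.53)²/30.53 + (21−19.91)²/19.91 + (24−24.56)²/24.56 + (16−15.47)²/15.47 + (9−10.09)²/10.09 + (13−12.44)²/12.44 = 0.2420
df = 2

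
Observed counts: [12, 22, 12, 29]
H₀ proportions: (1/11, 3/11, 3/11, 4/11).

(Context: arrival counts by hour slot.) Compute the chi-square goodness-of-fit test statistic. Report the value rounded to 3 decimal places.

n = 75; E_i = n·p_i = [6.82, 20.45, 20.45, 27.27]
χ² = (12−6.82)²/6.82 + (22−20.45)²/20.45 + (12−20.45)²/20.45 + (29−27.27)²/27.27 = 7.6589
df = 3

test statistic = 7.659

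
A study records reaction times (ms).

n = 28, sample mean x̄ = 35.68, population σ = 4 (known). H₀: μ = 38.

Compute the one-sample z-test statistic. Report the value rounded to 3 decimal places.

test statistic = -3.069

SE = σ/√n = 4/√28 = 0.7559
z = (x̄−μ₀)/SE = (35.68−38)/0.7559 = -3.0691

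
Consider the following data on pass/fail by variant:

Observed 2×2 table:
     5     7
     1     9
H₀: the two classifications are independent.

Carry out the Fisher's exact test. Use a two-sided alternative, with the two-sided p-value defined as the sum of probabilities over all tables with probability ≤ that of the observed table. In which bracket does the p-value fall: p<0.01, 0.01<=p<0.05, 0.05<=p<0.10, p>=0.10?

Margins: r₁=12, r₂=10, c₁=6, c₂=16, n=22
p_obs = C(12,5)·C(10,1)/C(22,6); sum pmf over tables with pmf ≤ p_obs
p-value (two-sided) = 0.16188
→ bracket: p>=0.10

p-value bracket: p>=0.10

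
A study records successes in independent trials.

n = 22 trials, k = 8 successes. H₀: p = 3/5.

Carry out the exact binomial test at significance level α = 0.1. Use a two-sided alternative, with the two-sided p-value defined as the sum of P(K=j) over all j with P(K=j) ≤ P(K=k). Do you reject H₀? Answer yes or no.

Exact binomial: n=22, k=8, p₀=3/5=0.6000
P(X=j) = C(n,j)·p₀^j·(1−p₀)^(n−j); p = Σ P(X=j) over j with P(X=j) ≤ P(X=8)
p-value (two-sided) = 0.02903
At α=0.1: p < α → reject H₀

reject H₀: yes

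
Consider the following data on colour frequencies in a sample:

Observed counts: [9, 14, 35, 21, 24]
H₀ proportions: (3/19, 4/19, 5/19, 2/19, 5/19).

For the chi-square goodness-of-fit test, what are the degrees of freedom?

df = k − 1 = 5 − 1 = 4

degrees of freedom = 4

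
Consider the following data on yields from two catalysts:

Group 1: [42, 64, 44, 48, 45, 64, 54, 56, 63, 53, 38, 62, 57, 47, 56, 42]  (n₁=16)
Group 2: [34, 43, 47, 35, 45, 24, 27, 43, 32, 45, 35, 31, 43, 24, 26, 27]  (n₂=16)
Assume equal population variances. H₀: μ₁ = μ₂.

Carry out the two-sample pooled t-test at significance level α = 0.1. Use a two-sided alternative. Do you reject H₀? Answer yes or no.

reject H₀: yes

x̄₁=52.188, s₁=8.643, n₁=16
x̄₂=35.062, s₂=8.218, n₂=16
s_p² = [15·8.643² + 15·8.218²]/30 = 71.1125
SE = √(s_p²·(1/16+1/16)) = 2.9815
t = (52.188−35.062)/2.9815 = 5.7438
df = 30
p-value (two-sided) = 0.00000
At α=0.1: p < α → reject H₀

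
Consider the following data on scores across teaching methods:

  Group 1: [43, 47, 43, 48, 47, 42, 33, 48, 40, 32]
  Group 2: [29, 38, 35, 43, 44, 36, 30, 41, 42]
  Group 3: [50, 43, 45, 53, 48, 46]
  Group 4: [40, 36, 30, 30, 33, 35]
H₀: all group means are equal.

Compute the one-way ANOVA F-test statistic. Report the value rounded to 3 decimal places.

Group means [42.30, 37.56, 47.50, 34.00], grand mean 40.323
SSB = Σnᵢ(x̄ᵢ−x̄)² = 656.952; SSW = ΣΣ(x−x̄ᵢ)² = 689.822
MSB = 656.952/3 = 218.9840; MSW = 689.822/27 = 25.5490
F = MSB/MSW = 8.5711
df = (3, 27)

test statistic = 8.571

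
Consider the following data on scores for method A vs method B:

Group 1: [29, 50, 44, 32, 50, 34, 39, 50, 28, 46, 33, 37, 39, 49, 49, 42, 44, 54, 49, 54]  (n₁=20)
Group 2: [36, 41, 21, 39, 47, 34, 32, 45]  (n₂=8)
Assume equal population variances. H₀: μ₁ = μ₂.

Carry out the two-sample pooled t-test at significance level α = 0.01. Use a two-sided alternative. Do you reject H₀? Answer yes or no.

reject H₀: no

x̄₁=42.600, s₁=8.262, n₁=20
x̄₂=36.875, s₂=8.236, n₂=8
s_p² = [19·8.262² + 7·8.236²]/26 = 68.1413
SE = √(s_p²·(1/20+1/8)) = 3.4532
t = (42.600−36.875)/3.4532 = 1.6579
df = 26
p-value (two-sided) = 0.10936
At α=0.01: p ≥ α → fail to reject H₀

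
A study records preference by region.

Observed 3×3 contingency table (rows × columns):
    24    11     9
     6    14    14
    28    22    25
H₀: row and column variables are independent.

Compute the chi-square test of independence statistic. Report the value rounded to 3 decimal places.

Row totals [44, 34, 75], col totals [58, 47, 48], n=153
χ² = (24−16.68)²/16.68 + (11−13.52)²/13.52 + (9−13.80)²/13.80 + (6−12.89)²/12.89 + (14−10.44)²/10.44 + (14−10.67)²/10.67 + (28−28.43)²/28.43 + (22−23.04)²/23.04 + (25−23.53)²/23.53 = 11.4323
df = 4

test statistic = 11.432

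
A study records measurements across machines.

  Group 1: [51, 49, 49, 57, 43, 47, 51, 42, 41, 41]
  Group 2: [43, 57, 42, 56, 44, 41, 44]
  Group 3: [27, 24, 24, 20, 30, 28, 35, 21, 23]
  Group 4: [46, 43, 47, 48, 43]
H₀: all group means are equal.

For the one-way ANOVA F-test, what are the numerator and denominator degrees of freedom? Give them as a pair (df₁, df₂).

k = 4 groups, N = 31 total
df = (k−1, N−k) = (4−1, 31−4) = (3, 27)

degrees of freedom = [3, 27]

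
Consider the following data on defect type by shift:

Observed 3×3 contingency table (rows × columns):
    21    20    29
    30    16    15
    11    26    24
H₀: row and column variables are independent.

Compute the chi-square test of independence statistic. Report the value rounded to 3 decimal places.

test statistic = 15.352

Row totals [70, 61, 61], col totals [62, 62, 68], n=192
χ² = (21−22.60)²/22.60 + (20−22.60)²/22.60 + (29−24.79)²/24.79 + (30−19.70)²/19.70 + (16−19.70)²/19.70 + (15−21.60)²/21.60 + (11−19.70)²/19.70 + (26−19.70)²/19.70 + (24−21.60)²/21.60 = 15.3519
df = 4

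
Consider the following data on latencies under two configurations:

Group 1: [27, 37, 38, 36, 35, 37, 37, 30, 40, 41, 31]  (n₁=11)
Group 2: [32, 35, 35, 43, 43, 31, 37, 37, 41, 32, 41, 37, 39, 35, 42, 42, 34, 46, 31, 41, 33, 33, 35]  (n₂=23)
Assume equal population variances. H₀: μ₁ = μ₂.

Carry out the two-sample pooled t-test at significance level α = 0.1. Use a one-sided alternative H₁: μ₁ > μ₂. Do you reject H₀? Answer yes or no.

reject H₀: no

x̄₁=35.364, s₁=4.319, n₁=11
x̄₂=37.174, s₂=4.438, n₂=23
s_p² = [10·4.319² + 22·4.438²]/32 = 19.3703
SE = √(s_p²·(1/11+1/23)) = 1.6134
t = (35.364−37.174)/1.6134 = -1.1220
df = 32
p-value (one-sided, H₁ greater) = 0.86490
At α=0.1: p ≥ α → fail to reject H₀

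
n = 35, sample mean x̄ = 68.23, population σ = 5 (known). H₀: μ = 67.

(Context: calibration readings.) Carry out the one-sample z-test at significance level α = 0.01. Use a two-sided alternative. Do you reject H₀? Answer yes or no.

SE = σ/√n = 5/√35 = 0.8452
z = (x̄−μ₀)/SE = (68.23−67)/0.8452 = 1.4554
p-value (two-sided) = 0.14557
At α=0.01: p ≥ α → fail to reject H₀

reject H₀: no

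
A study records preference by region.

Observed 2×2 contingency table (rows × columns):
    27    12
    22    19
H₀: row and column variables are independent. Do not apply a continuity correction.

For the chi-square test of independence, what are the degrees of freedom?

degrees of freedom = 1

df = (r−1)(c−1) = (2−1)·(2−1) = 1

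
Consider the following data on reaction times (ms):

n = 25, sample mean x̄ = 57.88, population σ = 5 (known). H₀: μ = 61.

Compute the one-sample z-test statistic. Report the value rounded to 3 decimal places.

SE = σ/√n = 5/√25 = 1.0000
z = (x̄−μ₀)/SE = (57.88−61)/1.0000 = -3.1200

test statistic = -3.120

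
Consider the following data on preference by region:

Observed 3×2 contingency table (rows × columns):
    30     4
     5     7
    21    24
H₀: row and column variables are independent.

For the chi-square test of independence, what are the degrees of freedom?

degrees of freedom = 2

df = (r−1)(c−1) = (3−1)·(2−1) = 2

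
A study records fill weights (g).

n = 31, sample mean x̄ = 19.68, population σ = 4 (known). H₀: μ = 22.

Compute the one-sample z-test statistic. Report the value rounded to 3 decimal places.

test statistic = -3.229

SE = σ/√n = 4/√31 = 0.7184
z = (x̄−μ₀)/SE = (19.68−22)/0.7184 = -3.2293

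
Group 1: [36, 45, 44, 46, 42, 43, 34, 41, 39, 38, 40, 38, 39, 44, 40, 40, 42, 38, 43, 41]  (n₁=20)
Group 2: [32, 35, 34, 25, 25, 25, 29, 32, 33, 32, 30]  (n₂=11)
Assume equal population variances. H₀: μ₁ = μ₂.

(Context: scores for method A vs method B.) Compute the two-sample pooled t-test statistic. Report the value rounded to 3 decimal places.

x̄₁=40.650, s₁=3.066, n₁=20
x̄₂=30.182, s₂=3.710, n₂=11
s_p² = [19·3.066² + 10·3.710²]/29 = 10.9030
SE = √(s_p²·(1/20+1/11)) = 1.2395
t = (40.650−30.182)/1.2395 = 8.4456
df = 29

test statistic = 8.446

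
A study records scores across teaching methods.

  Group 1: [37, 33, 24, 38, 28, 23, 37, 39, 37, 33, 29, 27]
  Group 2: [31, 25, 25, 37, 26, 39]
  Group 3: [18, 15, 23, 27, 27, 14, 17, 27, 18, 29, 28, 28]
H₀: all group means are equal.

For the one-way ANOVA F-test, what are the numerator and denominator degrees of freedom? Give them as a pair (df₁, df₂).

degrees of freedom = [2, 27]

k = 3 groups, N = 30 total
df = (k−1, N−k) = (3−1, 30−3) = (2, 27)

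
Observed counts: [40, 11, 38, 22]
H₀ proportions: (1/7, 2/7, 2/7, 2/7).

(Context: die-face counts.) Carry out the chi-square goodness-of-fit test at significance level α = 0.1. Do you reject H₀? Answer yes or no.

n = 111; E_i = n·p_i = [15.86, 31.71, 31.71, 31.71]
χ² = (40−15.86)²/15.86 + (11−31.71)²/31.71 + (38−31.71)²/31.71 + (22−31.71)²/31.71 = 54.5090
df = 3
p-value (upper-tail) = 0.00000
At α=0.1: p < α → reject H₀

reject H₀: yes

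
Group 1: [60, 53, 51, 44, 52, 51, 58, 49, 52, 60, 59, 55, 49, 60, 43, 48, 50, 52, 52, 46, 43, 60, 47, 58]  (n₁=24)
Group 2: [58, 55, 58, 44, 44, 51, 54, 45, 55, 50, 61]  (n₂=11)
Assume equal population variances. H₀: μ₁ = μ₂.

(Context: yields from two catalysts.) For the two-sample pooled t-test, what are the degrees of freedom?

degrees of freedom = 33

df = n₁ + n₂ − 2 = 24 + 11 − 2 = 33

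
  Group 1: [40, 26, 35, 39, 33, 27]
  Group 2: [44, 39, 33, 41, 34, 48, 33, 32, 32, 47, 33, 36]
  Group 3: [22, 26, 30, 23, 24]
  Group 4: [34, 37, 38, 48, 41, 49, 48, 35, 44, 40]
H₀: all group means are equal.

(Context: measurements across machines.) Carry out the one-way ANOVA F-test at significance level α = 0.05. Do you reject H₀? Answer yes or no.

Group means [33.33, 37.67, 25.00, 41.40], grand mean 36.091
SSB = Σnᵢ(x̄ᵢ−x̄)² = 972.327; SSW = ΣΣ(x−x̄ᵢ)² = 886.400
MSB = 972.327/3 = 324.1091; MSW = 886.400/29 = 30.5655
F = MSB/MSW = 10.6037
df = (3, 29)
p-value (upper-tail) = 0.00007
At α=0.05: p < α → reject H₀

reject H₀: yes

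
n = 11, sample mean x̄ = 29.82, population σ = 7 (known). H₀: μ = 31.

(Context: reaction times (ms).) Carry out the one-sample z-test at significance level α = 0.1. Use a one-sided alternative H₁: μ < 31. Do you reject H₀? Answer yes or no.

reject H₀: no

SE = σ/√n = 7/√11 = 2.1106
z = (x̄−μ₀)/SE = (29.82−31)/2.1106 = -0.5591
p-value (one-sided, H₁ less) = 0.28805
At α=0.1: p ≥ α → fail to reject H₀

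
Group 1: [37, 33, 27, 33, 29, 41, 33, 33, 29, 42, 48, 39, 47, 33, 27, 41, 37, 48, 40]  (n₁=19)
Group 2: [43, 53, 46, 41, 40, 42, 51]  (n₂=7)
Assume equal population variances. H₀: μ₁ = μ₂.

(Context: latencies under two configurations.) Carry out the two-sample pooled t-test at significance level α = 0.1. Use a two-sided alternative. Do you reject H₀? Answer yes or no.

reject H₀: yes

x̄₁=36.684, s₁=6.742, n₁=19
x̄₂=45.143, s₂=5.080, n₂=7
s_p² = [18·6.742² + 6·5.080²]/24 = 40.5401
SE = √(s_p²·(1/19+1/7)) = 2.8152
t = (36.684−45.143)/2.8152 = -3.0047
df = 24
p-value (two-sided) = 0.00614
At α=0.1: p < α → reject H₀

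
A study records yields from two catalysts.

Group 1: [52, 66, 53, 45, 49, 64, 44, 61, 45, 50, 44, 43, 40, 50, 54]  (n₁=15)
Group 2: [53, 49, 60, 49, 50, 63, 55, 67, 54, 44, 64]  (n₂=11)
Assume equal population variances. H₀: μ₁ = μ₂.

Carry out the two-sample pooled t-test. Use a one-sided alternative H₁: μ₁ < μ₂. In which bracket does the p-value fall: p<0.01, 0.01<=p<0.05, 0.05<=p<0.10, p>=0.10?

x̄₁=50.667, s₁=7.871, n₁=15
x̄₂=55.273, s₂=7.322, n₂=11
s_p² = [14·7.871² + 10·7.322²]/24 = 58.4798
SE = √(s_p²·(1/15+1/11)) = 3.0356
t = (50.667−55.273)/3.0356 = -1.5173
df = 24
p-value (one-sided, H₁ less) = 0.07112
→ bracket: 0.05<=p<0.10

p-value bracket: 0.05<=p<0.10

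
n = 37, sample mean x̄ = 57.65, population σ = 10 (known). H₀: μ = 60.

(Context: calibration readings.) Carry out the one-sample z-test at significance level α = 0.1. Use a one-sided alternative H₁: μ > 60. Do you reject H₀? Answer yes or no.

reject H₀: no

SE = σ/√n = 10/√37 = 1.6440
z = (x̄−μ₀)/SE = (57.65−60)/1.6440 = -1.4294
p-value (one-sided, H₁ greater) = 0.92356
At α=0.1: p ≥ α → fail to reject H₀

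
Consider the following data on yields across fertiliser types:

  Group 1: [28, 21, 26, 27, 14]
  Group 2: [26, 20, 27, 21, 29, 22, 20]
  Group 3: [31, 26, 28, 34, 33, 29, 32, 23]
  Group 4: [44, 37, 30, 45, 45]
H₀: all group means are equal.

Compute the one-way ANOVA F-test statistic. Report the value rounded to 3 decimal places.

test statistic = 14.330

Group means [23.20, 23.57, 29.50, 40.20], grand mean 28.720
SSB = Σnᵢ(x̄ᵢ−x̄)² = 1001.726; SSW = ΣΣ(x−x̄ᵢ)² = 489.314
MSB = 1001.726/3 = 333.9086; MSW = 489.314/21 = 23.3007
F = MSB/MSW = 14.3304
df = (3, 21)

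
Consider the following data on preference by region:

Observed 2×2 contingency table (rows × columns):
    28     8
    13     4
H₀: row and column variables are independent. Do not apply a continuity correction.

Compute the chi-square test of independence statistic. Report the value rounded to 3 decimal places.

Row totals [36, 17], col totals [41, 12], n=53
χ² = (28−27.85)²/27.85 + (8−8.15)²/8.15 + (13−13.15)²/13.15 + (4−3.85)²/3.85 = 0.0113
df = 1

test statistic = 0.011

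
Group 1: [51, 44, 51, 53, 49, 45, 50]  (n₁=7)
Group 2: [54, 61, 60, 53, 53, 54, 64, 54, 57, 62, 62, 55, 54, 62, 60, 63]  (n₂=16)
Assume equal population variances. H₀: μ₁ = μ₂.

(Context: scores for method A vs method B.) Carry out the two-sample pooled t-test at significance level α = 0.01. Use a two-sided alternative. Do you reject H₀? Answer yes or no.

reject H₀: yes

x̄₁=49.000, s₁=3.317, n₁=7
x̄₂=58.000, s₂=4.082, n₂=16
s_p² = [6·3.317² + 15·4.082²]/21 = 15.0476
SE = √(s_p²·(1/7+1/16)) = 1.7579
t = (49.000−58.000)/1.7579 = -5.1198
df = 21
p-value (two-sided) = 0.00005
At α=0.01: p < α → reject H₀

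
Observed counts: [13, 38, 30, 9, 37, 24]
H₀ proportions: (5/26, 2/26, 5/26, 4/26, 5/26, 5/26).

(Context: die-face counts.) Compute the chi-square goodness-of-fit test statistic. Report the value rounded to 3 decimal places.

n = 151; E_i = n·p_i = [29.04, 11.62, 29.04, 23.23, 29.04, 29.04]
χ² = (13−29.04)²/29.04 + (38−11.62)²/11.62 + (30−29.04)²/29.04 + (9−23.23)²/23.23 + (37−29.04)²/29.04 + (24−29.04)²/29.04 = 80.5980
df = 5

test statistic = 80.598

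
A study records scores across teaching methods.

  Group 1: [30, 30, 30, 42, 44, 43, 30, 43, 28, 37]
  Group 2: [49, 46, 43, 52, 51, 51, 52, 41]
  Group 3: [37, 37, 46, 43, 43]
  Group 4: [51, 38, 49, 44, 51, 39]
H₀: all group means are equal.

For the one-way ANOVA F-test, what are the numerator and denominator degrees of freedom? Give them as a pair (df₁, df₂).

degrees of freedom = [3, 25]

k = 4 groups, N = 29 total
df = (k−1, N−k) = (4−1, 29−4) = (3, 25)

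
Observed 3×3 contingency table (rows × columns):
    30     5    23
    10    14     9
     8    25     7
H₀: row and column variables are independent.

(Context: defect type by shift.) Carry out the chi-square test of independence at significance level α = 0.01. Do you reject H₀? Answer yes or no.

Row totals [58, 33, 40], col totals [48, 44, 39], n=131
χ² = (30−21.25)²/21.25 + (5−19.48)²/19.48 + (23−17.27)²/17.27 + (10−12.09)²/12.09 + (14−11.08)²/11.08 + (9−9.82)²/9.82 + (8−14.66)²/14.66 + (25−13.44)²/13.44 + (7−11.91)²/11.91 = 32.4681
df = 4
p-value (upper-tail) = 0.00000
At α=0.01: p < α → reject H₀

reject H₀: yes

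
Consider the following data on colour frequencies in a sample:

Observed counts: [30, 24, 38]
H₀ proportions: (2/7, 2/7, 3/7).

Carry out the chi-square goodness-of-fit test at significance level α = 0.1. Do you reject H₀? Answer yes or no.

n = 92; E_i = n·p_i = [26.29, 26.29, 39.43]
χ² = (30−26.29)²/26.29 + (24−26.29)²/26.29 + (38−39.43)²/39.43 = 0.7754
df = 2
p-value (upper-tail) = 0.67863
At α=0.1: p ≥ α → fail to reject H₀

reject H₀: no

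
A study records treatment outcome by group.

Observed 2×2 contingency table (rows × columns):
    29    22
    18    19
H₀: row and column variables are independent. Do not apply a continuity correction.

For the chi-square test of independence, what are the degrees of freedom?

degrees of freedom = 1

df = (r−1)(c−1) = (2−1)·(2−1) = 1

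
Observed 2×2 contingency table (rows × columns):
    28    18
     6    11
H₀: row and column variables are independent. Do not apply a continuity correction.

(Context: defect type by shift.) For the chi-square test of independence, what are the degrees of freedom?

df = (r−1)(c−1) = (2−1)·(2−1) = 1

degrees of freedom = 1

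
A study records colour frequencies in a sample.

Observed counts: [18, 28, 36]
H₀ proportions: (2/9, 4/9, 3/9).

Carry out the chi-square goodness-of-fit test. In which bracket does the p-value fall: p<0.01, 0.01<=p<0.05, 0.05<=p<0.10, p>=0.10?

n = 82; E_i = n·p_i = [18.22, 36.44, 27.33]
χ² = (18−18.22)²/18.22 + (28−36.44)²/36.44 + (36−27.33)²/27.33 = 4.7073
df = 2
p-value (upper-tail) = 0.09502
→ bracket: 0.05<=p<0.10

p-value bracket: 0.05<=p<0.10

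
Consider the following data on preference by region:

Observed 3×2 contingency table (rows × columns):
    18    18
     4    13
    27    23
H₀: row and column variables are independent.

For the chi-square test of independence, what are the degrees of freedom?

df = (r−1)(c−1) = (3−1)·(2−1) = 2

degrees of freedom = 2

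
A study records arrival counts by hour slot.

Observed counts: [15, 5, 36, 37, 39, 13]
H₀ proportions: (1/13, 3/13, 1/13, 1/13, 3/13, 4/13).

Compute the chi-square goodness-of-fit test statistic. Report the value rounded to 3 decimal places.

test statistic = 164.094

n = 145; E_i = n·p_i = [11.15, 33.46, 11.15, 11.15, 33.46, 44.62]
χ² = (15−11.15)²/11.15 + (5−33.46)²/33.46 + (36−11.15)²/11.15 + (37−11.15)²/11.15 + (39−33.46)²/33.46 + (13−44.62)²/44.62 = 164.0937
df = 5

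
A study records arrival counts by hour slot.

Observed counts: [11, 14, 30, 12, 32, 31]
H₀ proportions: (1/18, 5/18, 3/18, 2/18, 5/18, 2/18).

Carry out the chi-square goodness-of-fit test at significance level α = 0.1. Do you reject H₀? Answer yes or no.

reject H₀: yes

n = 130; E_i = n·p_i = [7.22, 36.11, 21.67, 14.44, 36.11, 14.44]
χ² = (11−7.22)²/7.22 + (14−36.11)²/36.11 + (30−21.67)²/21.67 + (12−14.44)²/14.44 + (32−36.11)²/36.11 + (31−14.44)²/14.44 = 38.5769
df = 5
p-value (upper-tail) = 0.00000
At α=0.1: p < α → reject H₀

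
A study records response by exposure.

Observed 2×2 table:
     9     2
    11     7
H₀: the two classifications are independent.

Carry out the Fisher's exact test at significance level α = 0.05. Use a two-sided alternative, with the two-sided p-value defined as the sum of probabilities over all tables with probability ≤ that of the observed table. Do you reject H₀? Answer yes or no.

reject H₀: no

Margins: r₁=11, r₂=18, c₁=20, c₂=9, n=29
p_obs = C(11,9)·C(18,11)/C(29,20); sum pmf over tables with pmf ≤ p_obs
p-value (two-sided) = 0.41183
At α=0.05: p ≥ α → fail to reject H₀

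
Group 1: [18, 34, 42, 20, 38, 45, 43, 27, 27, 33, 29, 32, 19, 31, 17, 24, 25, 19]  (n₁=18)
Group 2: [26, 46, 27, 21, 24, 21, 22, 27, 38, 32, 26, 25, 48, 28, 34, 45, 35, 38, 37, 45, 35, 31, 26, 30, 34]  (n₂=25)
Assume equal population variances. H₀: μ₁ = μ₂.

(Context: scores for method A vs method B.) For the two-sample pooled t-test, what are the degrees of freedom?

df = n₁ + n₂ − 2 = 18 + 25 − 2 = 41

degrees of freedom = 41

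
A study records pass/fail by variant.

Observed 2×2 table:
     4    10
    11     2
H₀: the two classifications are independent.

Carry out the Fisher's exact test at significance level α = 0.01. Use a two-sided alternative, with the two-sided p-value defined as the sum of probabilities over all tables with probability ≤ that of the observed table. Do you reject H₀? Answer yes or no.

reject H₀: yes

Margins: r₁=14, r₂=13, c₁=15, c₂=12, n=27
p_obs = C(14,4)·C(13,11)/C(27,15); sum pmf over tables with pmf ≤ p_obs
p-value (two-sided) = 0.00633
At α=0.01: p < α → reject H₀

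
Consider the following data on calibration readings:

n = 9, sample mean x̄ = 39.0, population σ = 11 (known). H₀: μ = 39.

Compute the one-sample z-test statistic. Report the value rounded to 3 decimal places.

test statistic = 0.000

SE = σ/√n = 11/√9 = 3.6667
z = (x̄−μ₀)/SE = (39.0−39)/3.6667 = 0.0000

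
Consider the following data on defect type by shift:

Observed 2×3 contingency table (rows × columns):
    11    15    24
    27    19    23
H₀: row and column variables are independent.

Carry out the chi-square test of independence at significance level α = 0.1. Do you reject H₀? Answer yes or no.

Row totals [50, 69], col totals [38, 34, 47], n=119
χ² = (11−15.97)²/15.97 + (15−14.29)²/14.29 + (24−19.75)²/19.75 + (27−22.03)²/22.03 + (19−19.71)²/19.71 + (23−27.25)²/27.25 = 4.3048
df = 2
p-value (upper-tail) = 0.11620
At α=0.1: p ≥ α → fail to reject H₀

reject H₀: no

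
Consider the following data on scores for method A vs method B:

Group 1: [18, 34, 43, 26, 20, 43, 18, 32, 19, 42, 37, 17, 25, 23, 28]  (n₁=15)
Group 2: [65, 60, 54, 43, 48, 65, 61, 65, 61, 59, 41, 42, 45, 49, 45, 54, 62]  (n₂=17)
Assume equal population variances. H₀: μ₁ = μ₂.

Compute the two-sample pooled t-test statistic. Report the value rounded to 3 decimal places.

x̄₁=28.333, s₁=9.567, n₁=15
x̄₂=54.059, s₂=8.814, n₂=17
s_p² = [14·9.567² + 16·8.814²]/30 = 84.1425
SE = √(s_p²·(1/15+1/17)) = 3.2495
t = (28.333−54.059)/3.2495 = -7.9168
df = 30

test statistic = -7.917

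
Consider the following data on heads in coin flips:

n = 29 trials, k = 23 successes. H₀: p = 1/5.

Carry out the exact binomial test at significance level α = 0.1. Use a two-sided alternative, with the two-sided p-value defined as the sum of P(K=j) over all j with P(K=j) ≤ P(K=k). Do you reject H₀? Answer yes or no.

reject H₀: yes

Exact binomial: n=29, k=23, p₀=1/5=0.2000
P(X=j) = C(n,j)·p₀^j·(1−p₀)^(n−j); p = Σ P(X=j) over j with P(X=j) ≤ P(X=23)
p-value (two-sided) = 0.00000
At α=0.1: p < α → reject H₀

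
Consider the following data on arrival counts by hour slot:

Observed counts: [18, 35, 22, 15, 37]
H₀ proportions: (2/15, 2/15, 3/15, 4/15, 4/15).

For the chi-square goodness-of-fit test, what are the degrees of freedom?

degrees of freedom = 4

df = k − 1 = 5 − 1 = 4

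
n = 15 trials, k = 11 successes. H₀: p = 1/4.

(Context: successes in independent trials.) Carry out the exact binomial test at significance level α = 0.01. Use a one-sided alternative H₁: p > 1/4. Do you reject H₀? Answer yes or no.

reject H₀: yes

Exact binomial: n=15, k=11, p₀=1/4=0.2500
P(X≥11) from Σ C(n,i)·p₀^i·(1−p₀)^(n−i)
p-value (one-sided, H₁ greater) = 0.00012
At α=0.01: p < α → reject H₀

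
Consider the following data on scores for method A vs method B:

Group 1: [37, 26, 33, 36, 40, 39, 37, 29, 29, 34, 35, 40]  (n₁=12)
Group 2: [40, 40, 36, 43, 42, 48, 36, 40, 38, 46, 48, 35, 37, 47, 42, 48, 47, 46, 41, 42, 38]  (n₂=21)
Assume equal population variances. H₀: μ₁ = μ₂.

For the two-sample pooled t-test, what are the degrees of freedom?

degrees of freedom = 31

df = n₁ + n₂ − 2 = 12 + 21 − 2 = 31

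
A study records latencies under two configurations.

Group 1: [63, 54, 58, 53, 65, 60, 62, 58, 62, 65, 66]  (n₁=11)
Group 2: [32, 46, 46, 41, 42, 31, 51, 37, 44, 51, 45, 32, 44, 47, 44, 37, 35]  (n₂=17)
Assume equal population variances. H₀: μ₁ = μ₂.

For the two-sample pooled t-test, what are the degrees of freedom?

degrees of freedom = 26

df = n₁ + n₂ − 2 = 11 + 17 − 2 = 26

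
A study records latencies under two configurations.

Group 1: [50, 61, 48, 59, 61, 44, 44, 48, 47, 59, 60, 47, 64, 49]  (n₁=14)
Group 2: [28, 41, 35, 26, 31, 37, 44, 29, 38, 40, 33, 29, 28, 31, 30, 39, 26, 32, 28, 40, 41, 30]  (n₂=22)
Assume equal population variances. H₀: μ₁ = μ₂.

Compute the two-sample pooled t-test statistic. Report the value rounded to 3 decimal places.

x̄₁=52.929, s₁=7.227, n₁=14
x̄₂=33.455, s₂=5.587, n₂=22
s_p² = [13·7.227² + 21·5.587²]/34 = 39.2466
SE = √(s_p²·(1/14+1/22)) = 2.1418
t = (52.929−33.455)/2.1418 = 9.0924
df = 34

test statistic = 9.092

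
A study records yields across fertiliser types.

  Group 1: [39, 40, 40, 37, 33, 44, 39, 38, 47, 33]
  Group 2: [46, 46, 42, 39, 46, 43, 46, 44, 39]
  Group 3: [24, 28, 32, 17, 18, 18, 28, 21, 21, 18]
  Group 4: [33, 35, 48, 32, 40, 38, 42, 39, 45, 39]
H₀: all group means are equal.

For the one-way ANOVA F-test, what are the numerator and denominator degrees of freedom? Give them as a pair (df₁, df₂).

degrees of freedom = [3, 35]

k = 4 groups, N = 39 total
df = (k−1, N−k) = (4−1, 39−4) = (3, 35)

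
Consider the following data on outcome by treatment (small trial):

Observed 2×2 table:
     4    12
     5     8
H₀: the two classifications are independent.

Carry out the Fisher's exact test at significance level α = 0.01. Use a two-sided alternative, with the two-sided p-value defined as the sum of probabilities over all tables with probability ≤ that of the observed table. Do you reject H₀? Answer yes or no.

reject H₀: no

Margins: r₁=16, r₂=13, c₁=9, c₂=20, n=29
p_obs = C(16,4)·C(13,5)/C(29,9); sum pmf over tables with pmf ≤ p_obs
p-value (two-sided) = 0.68816
At α=0.01: p ≥ α → fail to reject H₀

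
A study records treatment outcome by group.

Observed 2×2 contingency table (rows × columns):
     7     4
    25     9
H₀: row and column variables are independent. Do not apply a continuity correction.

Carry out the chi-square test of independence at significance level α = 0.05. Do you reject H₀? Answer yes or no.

reject H₀: no

Row totals [11, 34], col totals [32, 13], n=45
χ² = (7−7.82)²/7.82 + (4−3.18)²/3.18 + (25−24.18)²/24.18 + (9−9.82)²/9.82 = 0.3960
df = 1
p-value (upper-tail) = 0.52918
At α=0.05: p ≥ α → fail to reject H₀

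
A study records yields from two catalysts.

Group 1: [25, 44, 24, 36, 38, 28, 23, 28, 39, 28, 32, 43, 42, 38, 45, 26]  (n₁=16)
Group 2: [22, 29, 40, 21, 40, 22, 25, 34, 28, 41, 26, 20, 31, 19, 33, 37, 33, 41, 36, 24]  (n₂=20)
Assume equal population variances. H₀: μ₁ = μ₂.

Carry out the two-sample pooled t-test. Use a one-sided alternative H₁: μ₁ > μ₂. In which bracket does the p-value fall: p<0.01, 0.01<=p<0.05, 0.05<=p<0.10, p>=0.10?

x̄₁=33.688, s₁=7.761, n₁=16
x̄₂=30.100, s₂=7.518, n₂=20
s_p² = [15·7.761² + 19·7.518²]/34 = 58.1540
SE = √(s_p²·(1/16+1/20)) = 2.5578
t = (33.688−30.100)/2.5578 = 1.4026
df = 34
p-value (one-sided, H₁ greater) = 0.08490
→ bracket: 0.05<=p<0.10

p-value bracket: 0.05<=p<0.10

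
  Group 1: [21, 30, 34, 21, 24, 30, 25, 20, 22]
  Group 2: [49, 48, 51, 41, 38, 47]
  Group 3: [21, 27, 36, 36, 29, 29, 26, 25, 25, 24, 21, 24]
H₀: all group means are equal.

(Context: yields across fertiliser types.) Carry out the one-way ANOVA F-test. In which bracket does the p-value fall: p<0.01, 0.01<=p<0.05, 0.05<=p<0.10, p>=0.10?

Group means [25.22, 45.67, 26.92], grand mean 30.519
SSB = Σnᵢ(x̄ᵢ−x̄)² = 1784.935; SSW = ΣΣ(x−x̄ᵢ)² = 593.806
MSB = 1784.935/2 = 892.4676; MSW = 593.806/24 = 24.7419
F = MSB/MSW = 36.0711
df = (2, 24)
p-value (upper-tail) = 0.00000
→ bracket: p<0.01

p-value bracket: p<0.01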